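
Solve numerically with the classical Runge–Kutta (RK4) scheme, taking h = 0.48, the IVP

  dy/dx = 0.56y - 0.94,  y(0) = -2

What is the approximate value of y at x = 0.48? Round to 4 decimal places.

-3.1344

RK4: k1 = f(x_n, y_n); k2 = f(x_n + h/2, y_n + (h/2)·k1); k3 = f(x_n + h/2, y_n + (h/2)·k2); k4 = f(x_n + h, y_n + h·k3); y_{n+1} = y_n + (h/6)·(k1 + 2k2 + 2k3 + k4).
x=0.000000, y=-2.000000:
  k1 = f(0.000000, -2.000000) = -2.060000
  k2 = f(0.240000, -2.494400) = -2.336864
  k3 = f(0.240000, -2.560847) = -2.374075
  k4 = f(0.480000, -3.139556) = -2.698151
  y ← -2.000000 + (0.48/6)·(k1 + 2k2 + 2k3 + k4) = -3.134402
y(0.48) ≈ -3.1344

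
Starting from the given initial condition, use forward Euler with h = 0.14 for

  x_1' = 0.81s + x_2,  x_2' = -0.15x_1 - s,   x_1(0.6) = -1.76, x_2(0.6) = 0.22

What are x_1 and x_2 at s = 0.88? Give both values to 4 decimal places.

Euler on (x_1,x_2): x_1_{n+1} = x_1_n + h·x_1', x_2_{n+1} = x_2_n + h·x_2'.
0.600000: (-1.760000, 0.220000); f=(0.706000, -0.336000) → (-1.661160, 0.172960)
0.740000: (-1.661160, 0.172960); f=(0.772360, -0.490826) → (-1.553030, 0.104244)
(x_1(0.88), x_2(0.88)) ≈ (-1.5530, 0.1042)

-1.5530, 0.1042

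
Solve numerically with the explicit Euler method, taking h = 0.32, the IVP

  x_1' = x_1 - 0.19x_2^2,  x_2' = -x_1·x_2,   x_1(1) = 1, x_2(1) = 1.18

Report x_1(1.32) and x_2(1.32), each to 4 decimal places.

Euler on (x_1,x_2): x_1_{n+1} = x_1_n + h·x_1', x_2_{n+1} = x_2_n + h·x_2'.
1.000000: (1.000000, 1.180000); f=(0.735444, -1.180000) → (1.235342, 0.802400)
(x_1(1.32), x_2(1.32)) ≈ (1.2353, 0.8024)

1.2353, 0.8024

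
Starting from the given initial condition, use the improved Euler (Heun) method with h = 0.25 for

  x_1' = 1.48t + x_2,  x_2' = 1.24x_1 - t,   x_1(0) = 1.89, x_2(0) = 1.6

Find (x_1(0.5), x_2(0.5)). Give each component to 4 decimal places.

Heun on (x_1,x_2): k1 = f(t_n, state_n); k2 = f(t_n + h, state_n + h·k1); state_{n+1} = state_n + (h/2)·(k1 + k2).
0.000000: (1.890000, 1.600000)
  k1 = (1.600000, 2.343600)
  predictor → (2.290000, 2.185900)
  k2 = (2.555900, 2.589600)
  → (2.409488, 2.216650)
0.250000: (2.409488, 2.216650)
  k1 = (2.586650, 2.737764)
  predictor → (3.056150, 2.901091)
  k2 = (3.641091, 3.289626)
  → (3.187955, 2.970074)
(x_1(0.5), x_2(0.5)) ≈ (3.1880, 2.9701)

3.1880, 2.9701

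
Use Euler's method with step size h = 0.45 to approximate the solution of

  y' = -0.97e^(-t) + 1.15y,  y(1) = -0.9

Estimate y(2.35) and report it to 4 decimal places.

Euler: y_{n+1} = y_n + h·f(t_n, y_n).
t=1.000000, y=-0.900000: f=-1.391843 → y ← -0.900000 + 0.45·(-1.391843) = -1.526329
t=1.450000, y=-1.526329: f=-1.982812 → y ← -1.526329 + 0.45·(-1.982812) = -2.418595
t=1.900000, y=-2.418595: f=-2.926466 → y ← -2.418595 + 0.45·(-2.926466) = -3.735504
y(2.35) ≈ -3.7355

-3.7355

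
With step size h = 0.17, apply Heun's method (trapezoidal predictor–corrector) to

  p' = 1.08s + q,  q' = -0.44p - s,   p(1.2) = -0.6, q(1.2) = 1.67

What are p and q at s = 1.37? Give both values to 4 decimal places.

Heun on (p,q): k1 = f(s_n, state_n); k2 = f(s_n + h, state_n + h·k1); state_{n+1} = state_n + (h/2)·(k1 + k2).
1.200000: (-0.600000, 1.670000)
  k1 = (2.966000, -0.936000)
  predictor → (-0.095780, 1.510880)
  k2 = (2.990480, -1.327857)
  → (-0.093699, 1.477572)
(p(1.37), q(1.37)) ≈ (-0.0937, 1.4776)

-0.0937, 1.4776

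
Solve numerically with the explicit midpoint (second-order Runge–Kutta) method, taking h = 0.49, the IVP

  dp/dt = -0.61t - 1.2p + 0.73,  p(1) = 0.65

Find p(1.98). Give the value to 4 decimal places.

Midpoint: k1 = f(t_n, p_n); k2 = f(t_n + h/2, p_n + (h/2)·k1); p_{n+1} = p_n + h·k2.
t=1.000000, p=0.650000:
  k1 = f(1.000000, 0.650000) = -0.660000
  k2 = f(1.245000, 0.488300) = -0.615410
  p ← 0.650000 + 0.49·(-0.615410) = 0.348449
t=1.490000, p=0.348449:
  k1 = f(1.490000, 0.348449) = -0.597039
  k2 = f(1.735000, 0.202175) = -0.570959
  p ← 0.348449 + 0.49·(-0.570959) = 0.068679
p(1.98) ≈ 0.0687

0.0687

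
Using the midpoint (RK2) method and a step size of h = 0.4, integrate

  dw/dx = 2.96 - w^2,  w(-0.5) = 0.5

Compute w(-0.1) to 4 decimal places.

1.2497

Midpoint: k1 = f(x_n, w_n); k2 = f(x_n + h/2, w_n + (h/2)·k1); w_{n+1} = w_n + h·k2.
x=-0.500000, w=0.500000:
  k1 = f(-0.500000, 0.500000) = 2.710000
  k2 = f(-0.300000, 1.042000) = 1.874236
  w ← 0.500000 + 0.4·1.874236 = 1.249694
w(-0.1) ≈ 1.2497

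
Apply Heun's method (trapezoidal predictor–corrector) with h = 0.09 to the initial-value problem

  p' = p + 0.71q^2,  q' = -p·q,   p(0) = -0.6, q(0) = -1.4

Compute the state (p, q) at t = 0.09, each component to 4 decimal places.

Heun on (p,q): k1 = f(t_n, state_n); k2 = f(t_n + h, state_n + h·k1); state_{n+1} = state_n + (h/2)·(k1 + k2).
0.000000: (-0.600000, -1.400000)
  k1 = (0.791600, -0.840000)
  predictor → (-0.528756, -1.475600)
  k2 = (1.017195, -0.780232)
  → (-0.518604, -1.472910)
(p(0.09), q(0.09)) ≈ (-0.5186, -1.4729)

-0.5186, -1.4729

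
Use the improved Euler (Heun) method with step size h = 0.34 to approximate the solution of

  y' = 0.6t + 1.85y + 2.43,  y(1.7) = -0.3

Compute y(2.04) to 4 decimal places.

Heun: k1 = f(t_n, y_n); k2 = f(t_n + h, y_n + h·k1); y_{n+1} = y_n + (h/2)·(k1 + k2).
t=1.700000, y=-0.300000:
  k1 = f(1.700000, -0.300000) = 2.895000
  k2 = f(2.040000, 0.684300) = 4.919955
  y ← -0.300000 + (0.34/2)·(2.895000 + 4.919955) = 1.028542
y(2.04) ≈ 1.0285

1.0285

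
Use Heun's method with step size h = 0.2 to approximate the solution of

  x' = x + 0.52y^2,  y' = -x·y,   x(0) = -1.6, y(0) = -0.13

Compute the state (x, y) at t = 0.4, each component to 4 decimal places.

-2.3728, -0.2792

Heun on (x,y): k1 = f(t_n, state_n); k2 = f(t_n + h, state_n + h·k1); state_{n+1} = state_n + (h/2)·(k1 + k2).
0.000000: (-1.600000, -0.130000)
  k1 = (-1.591212, -0.208000)
  predictor → (-1.918242, -0.171600)
  k2 = (-1.902930, -0.329170)
  → (-1.949414, -0.183717)
0.200000: (-1.949414, -0.183717)
  k1 = (-1.931863, -0.358141)
  predictor → (-2.335787, -0.255345)
  k2 = (-2.301882, -0.596432)
  → (-2.372789, -0.279174)
(x(0.4), y(0.4)) ≈ (-2.3728, -0.2792)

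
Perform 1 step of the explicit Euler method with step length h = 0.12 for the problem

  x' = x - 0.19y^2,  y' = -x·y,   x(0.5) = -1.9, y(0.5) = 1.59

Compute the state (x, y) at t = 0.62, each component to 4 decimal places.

Euler on (x,y): x_{n+1} = x_n + h·x', y_{n+1} = y_n + h·y'.
0.500000: (-1.900000, 1.590000); f=(-2.380339, 3.021000) → (-2.185641, 1.952520)
(x(0.62), y(0.62)) ≈ (-2.1856, 1.9525)

-2.1856, 1.9525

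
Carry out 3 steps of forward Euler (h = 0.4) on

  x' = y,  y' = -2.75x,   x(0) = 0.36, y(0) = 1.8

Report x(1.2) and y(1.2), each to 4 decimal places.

Euler on (x,y): x_{n+1} = x_n + h·x', y_{n+1} = y_n + h·y'.
0.000000: (0.360000, 1.800000); f=(1.800000, -0.990000) → (1.080000, 1.404000)
0.400000: (1.080000, 1.404000); f=(1.404000, -2.970000) → (1.641600, 0.216000)
0.800000: (1.641600, 0.216000); f=(0.216000, -4.514400) → (1.728000, -1.589760)
(x(1.2), y(1.2)) ≈ (1.7280, -1.5898)

1.7280, -1.5898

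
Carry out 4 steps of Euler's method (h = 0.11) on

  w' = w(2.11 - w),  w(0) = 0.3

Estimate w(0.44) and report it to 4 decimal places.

Euler: w_{n+1} = w_n + h·f(s_n, w_n).
s=0.000000, w=0.300000: f=0.543000 → w ← 0.300000 + 0.11·0.543000 = 0.359730
s=0.110000, w=0.359730: f=0.629625 → w ← 0.359730 + 0.11·0.629625 = 0.428989
s=0.220000, w=0.428989: f=0.721135 → w ← 0.428989 + 0.11·0.721135 = 0.508314
s=0.330000, w=0.508314: f=0.814159 → w ← 0.508314 + 0.11·0.814159 = 0.597871
w(0.44) ≈ 0.5979

0.5979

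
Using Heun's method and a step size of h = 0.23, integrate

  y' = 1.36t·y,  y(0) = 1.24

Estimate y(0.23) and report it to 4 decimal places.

Heun: k1 = f(t_n, y_n); k2 = f(t_n + h, y_n + h·k1); y_{n+1} = y_n + (h/2)·(k1 + k2).
t=0.000000, y=1.240000:
  k1 = f(0.000000, 1.240000) = 0.000000
  k2 = f(0.230000, 1.240000) = 0.387872
  y ← 1.240000 + (0.23/2)·(0.000000 + 0.387872) = 1.284605
y(0.23) ≈ 1.2846

1.2846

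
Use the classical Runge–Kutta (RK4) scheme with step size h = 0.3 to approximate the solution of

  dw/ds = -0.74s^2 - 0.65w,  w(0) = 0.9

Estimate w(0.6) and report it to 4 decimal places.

0.5609

RK4: k1 = f(s_n, w_n); k2 = f(s_n + h/2, w_n + (h/2)·k1); k3 = f(s_n + h/2, w_n + (h/2)·k2); k4 = f(s_n + h, w_n + h·k3); w_{n+1} = w_n + (h/6)·(k1 + 2k2 + 2k3 + k4).
s=0.000000, w=0.900000:
  k1 = f(0.000000, 0.900000) = -0.585000
  k2 = f(0.150000, 0.812250) = -0.544612
  k3 = f(0.150000, 0.818308) = -0.548550
  k4 = f(0.300000, 0.735435) = -0.544633
  w ← 0.900000 + (0.3/6)·(k1 + 2k2 + 2k3 + k4) = 0.734202
s=0.300000, w=0.734202:
  k1 = f(0.300000, 0.734202) = -0.543831
  k2 = f(0.450000, 0.652627) = -0.574058
  k3 = f(0.450000, 0.648093) = -0.571111
  k4 = f(0.600000, 0.562869) = -0.632265
  w ← 0.734202 + (0.3/6)·(k1 + 2k2 + 2k3 + k4) = 0.560880
w(0.6) ≈ 0.5609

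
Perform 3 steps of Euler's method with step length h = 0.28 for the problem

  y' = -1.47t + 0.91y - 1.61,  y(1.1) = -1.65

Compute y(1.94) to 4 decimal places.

-7.0951

Euler: y_{n+1} = y_n + h·f(t_n, y_n).
t=1.100000, y=-1.650000: f=-4.728500 → y ← -1.650000 + 0.28·(-4.728500) = -2.973980
t=1.380000, y=-2.973980: f=-6.344922 → y ← -2.973980 + 0.28·(-6.344922) = -4.750558
t=1.660000, y=-4.750558: f=-8.373208 → y ← -4.750558 + 0.28·(-8.373208) = -7.095056
y(1.94) ≈ -7.0951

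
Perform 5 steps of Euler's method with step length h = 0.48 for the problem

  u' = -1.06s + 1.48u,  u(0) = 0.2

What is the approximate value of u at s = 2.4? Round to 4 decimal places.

Euler: u_{n+1} = u_n + h·f(s_n, u_n).
s=0.000000, u=0.200000: f=0.296000 → u ← 0.200000 + 0.48·0.296000 = 0.342080
s=0.480000, u=0.342080: f=-0.002522 → u ← 0.342080 + 0.48·(-0.002522) = 0.340870
s=0.960000, u=0.340870: f=-0.513113 → u ← 0.340870 + 0.48·(-0.513113) = 0.094575
s=1.440000, u=0.094575: f=-1.386428 → u ← 0.094575 + 0.48·(-1.386428) = -0.570910
s=1.920000, u=-0.570910: f=-2.880147 → u ← -0.570910 + 0.48·(-2.880147) = -1.953381
u(2.4) ≈ -1.9534

-1.9534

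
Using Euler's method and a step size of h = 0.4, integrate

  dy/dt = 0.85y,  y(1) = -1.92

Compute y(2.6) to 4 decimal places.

-6.1904

Euler: y_{n+1} = y_n + h·f(t_n, y_n).
t=1.000000, y=-1.920000: f=-1.632000 → y ← -1.920000 + 0.4·(-1.632000) = -2.572800
t=1.400000, y=-2.572800: f=-2.186880 → y ← -2.572800 + 0.4·(-2.186880) = -3.447552
t=1.800000, y=-3.447552: f=-2.930419 → y ← -3.447552 + 0.4·(-2.930419) = -4.619720
t=2.200000, y=-4.619720: f=-3.926762 → y ← -4.619720 + 0.4·(-3.926762) = -6.190424
y(2.6) ≈ -6.1904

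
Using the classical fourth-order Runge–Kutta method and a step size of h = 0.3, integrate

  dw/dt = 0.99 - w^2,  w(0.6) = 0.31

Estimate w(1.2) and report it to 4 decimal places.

0.7218

RK4: k1 = f(t_n, w_n); k2 = f(t_n + h/2, w_n + (h/2)·k1); k3 = f(t_n + h/2, w_n + (h/2)·k2); k4 = f(t_n + h, w_n + h·k3); w_{n+1} = w_n + (h/6)·(k1 + 2k2 + 2k3 + k4).
t=0.600000, w=0.310000:
  k1 = f(0.600000, 0.310000) = 0.893900
  k2 = f(0.750000, 0.444085) = 0.792789
  k3 = f(0.750000, 0.428918) = 0.806029
  k4 = f(0.900000, 0.551809) = 0.685507
  w ← 0.310000 + (0.3/6)·(k1 + 2k2 + 2k3 + k4) = 0.548852
t=0.900000, w=0.548852:
  k1 = f(0.900000, 0.548852) = 0.688761
  k2 = f(1.050000, 0.652166) = 0.564679
  k3 = f(1.050000, 0.633554) = 0.588609
  k4 = f(1.200000, 0.725435) = 0.463744
  w ← 0.548852 + (0.3/6)·(k1 + 2k2 + 2k3 + k4) = 0.721806
w(1.2) ≈ 0.7218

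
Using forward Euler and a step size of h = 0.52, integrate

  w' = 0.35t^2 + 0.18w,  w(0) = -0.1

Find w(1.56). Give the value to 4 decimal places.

0.1199

Euler: w_{n+1} = w_n + h·f(t_n, w_n).
t=0.000000, w=-0.100000: f=-0.018000 → w ← -0.100000 + 0.52·(-0.018000) = -0.109360
t=0.520000, w=-0.109360: f=0.074955 → w ← -0.109360 + 0.52·0.074955 = -0.070383
t=1.040000, w=-0.070383: f=0.365891 → w ← -0.070383 + 0.52·0.365891 = 0.119880
w(1.56) ≈ 0.1199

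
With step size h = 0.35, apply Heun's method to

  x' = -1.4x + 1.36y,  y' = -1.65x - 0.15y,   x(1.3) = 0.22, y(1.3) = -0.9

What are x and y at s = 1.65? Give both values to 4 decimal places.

-0.2038, -0.8229

Heun on (x,y): k1 = f(s_n, state_n); k2 = f(s_n + h, state_n + h·k1); state_{n+1} = state_n + (h/2)·(k1 + k2).
1.300000: (0.220000, -0.900000)
  k1 = (-1.532000, -0.228000)
  predictor → (-0.316200, -0.979800)
  k2 = (-0.889848, 0.668700)
  → (-0.203823, -0.822878)
(x(1.65), y(1.65)) ≈ (-0.2038, -0.8229)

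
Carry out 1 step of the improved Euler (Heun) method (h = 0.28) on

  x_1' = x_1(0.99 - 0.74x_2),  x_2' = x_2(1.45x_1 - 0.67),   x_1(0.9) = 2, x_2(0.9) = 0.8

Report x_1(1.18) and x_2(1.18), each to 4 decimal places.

2.1203, 1.5143

Heun on (x_1,x_2): k1 = f(s_n, state_n); k2 = f(s_n + h, state_n + h·k1); state_{n+1} = state_n + (h/2)·(k1 + k2).
0.900000: (2.000000, 0.800000)
  k1 = (0.796000, 1.784000)
  predictor → (2.222880, 1.299520)
  k2 = (0.063030, 3.317903)
  → (2.120264, 1.514266)
(x_1(1.18), x_2(1.18)) ≈ (2.1203, 1.5143)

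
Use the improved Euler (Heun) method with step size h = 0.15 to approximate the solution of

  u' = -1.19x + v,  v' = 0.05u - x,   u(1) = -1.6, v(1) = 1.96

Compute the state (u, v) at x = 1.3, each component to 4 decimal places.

-1.4744, 1.5923

Heun on (u,v): k1 = f(x_n, state_n); k2 = f(x_n + h, state_n + h·k1); state_{n+1} = state_n + (h/2)·(k1 + k2).
1.000000: (-1.600000, 1.960000)
  k1 = (0.770000, -1.080000)
  predictor → (-1.484500, 1.798000)
  k2 = (0.429500, -1.224225)
  → (-1.510038, 1.787183)
1.150000: (-1.510038, 1.787183)
  k1 = (0.418683, -1.225502)
  predictor → (-1.447235, 1.603358)
  k2 = (0.056358, -1.372362)
  → (-1.474409, 1.592343)
(u(1.3), v(1.3)) ≈ (-1.4744, 1.5923)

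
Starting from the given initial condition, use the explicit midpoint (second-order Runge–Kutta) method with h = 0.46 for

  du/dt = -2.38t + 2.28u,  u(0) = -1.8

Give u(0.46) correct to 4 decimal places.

Midpoint: k1 = f(t_n, u_n); k2 = f(t_n + h/2, u_n + (h/2)·k1); u_{n+1} = u_n + h·k2.
t=0.000000, u=-1.800000:
  k1 = f(0.000000, -1.800000) = -4.104000
  k2 = f(0.230000, -2.743920) = -6.803538
  u ← -1.800000 + 0.46·(-6.803538) = -4.929627
u(0.46) ≈ -4.9296

-4.9296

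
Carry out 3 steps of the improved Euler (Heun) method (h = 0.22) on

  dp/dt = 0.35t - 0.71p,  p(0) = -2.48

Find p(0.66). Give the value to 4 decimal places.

-1.4890

Heun: k1 = f(t_n, p_n); k2 = f(t_n + h, p_n + h·k1); p_{n+1} = p_n + (h/2)·(k1 + k2).
t=0.000000, p=-2.480000:
  k1 = f(0.000000, -2.480000) = 1.760800
  k2 = f(0.220000, -2.092624) = 1.562763
  p ← -2.480000 + (0.22/2)·(1.760800 + 1.562763) = -2.114408
t=0.220000, p=-2.114408:
  k1 = f(0.220000, -2.114408) = 1.578230
  k2 = f(0.440000, -1.767198) = 1.408710
  p ← -2.114408 + (0.22/2)·(1.578230 + 1.408710) = -1.785845
t=0.440000, p=-1.785845:
  k1 = f(0.440000, -1.785845) = 1.421950
  k2 = f(0.660000, -1.473016) = 1.276841
  p ← -1.785845 + (0.22/2)·(1.421950 + 1.276841) = -1.488978
p(0.66) ≈ -1.4890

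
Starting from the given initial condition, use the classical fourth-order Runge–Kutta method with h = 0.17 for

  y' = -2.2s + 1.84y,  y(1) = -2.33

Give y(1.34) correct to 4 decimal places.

RK4: k1 = f(s_n, y_n); k2 = f(s_n + h/2, y_n + (h/2)·k1); k3 = f(s_n + h/2, y_n + (h/2)·k2); k4 = f(s_n + h, y_n + h·k3); y_{n+1} = y_n + (h/6)·(k1 + 2k2 + 2k3 + k4).
s=1.000000, y=-2.330000:
  k1 = f(1.000000, -2.330000) = -6.487200
  k2 = f(1.085000, -2.881412) = -7.688798
  k3 = f(1.085000, -2.983548) = -7.876728
  k4 = f(1.170000, -3.669044) = -9.325041
  y ← -2.330000 + (0.17/6)·(k1 + 2k2 + 2k3 + k4) = -3.660060
s=1.170000, y=-3.660060:
  k1 = f(1.170000, -3.660060) = -9.308510
  k2 = f(1.255000, -4.451283) = -10.951361
  k3 = f(1.255000, -4.590926) = -11.208303
  k4 = f(1.340000, -5.565472) = -13.188468
  y ← -3.660060 + (0.17/6)·(k1 + 2k2 + 2k3 + k4) = -5.553189
y(1.34) ≈ -5.5532

-5.5532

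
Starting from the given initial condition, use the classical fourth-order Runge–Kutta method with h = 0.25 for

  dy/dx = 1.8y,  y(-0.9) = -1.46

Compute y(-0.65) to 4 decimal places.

RK4: k1 = f(x_n, y_n); k2 = f(x_n + h/2, y_n + (h/2)·k1); k3 = f(x_n + h/2, y_n + (h/2)·k2); k4 = f(x_n + h, y_n + h·k3); y_{n+1} = y_n + (h/6)·(k1 + 2k2 + 2k3 + k4).
x=-0.900000, y=-1.460000:
  k1 = f(-0.900000, -1.460000) = -2.628000
  k2 = f(-0.775000, -1.788500) = -3.219300
  k3 = f(-0.775000, -1.862413) = -3.352343
  k4 = f(-0.650000, -2.298086) = -4.136554
  y ← -1.460000 + (0.25/6)·(k1 + 2k2 + 2k3 + k4) = -2.289493
y(-0.65) ≈ -2.2895

-2.2895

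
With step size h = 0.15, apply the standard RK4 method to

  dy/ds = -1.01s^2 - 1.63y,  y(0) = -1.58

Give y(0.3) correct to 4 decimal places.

RK4: k1 = f(s_n, y_n); k2 = f(s_n + h/2, y_n + (h/2)·k1); k3 = f(s_n + h/2, y_n + (h/2)·k2); k4 = f(s_n + h, y_n + h·k3); y_{n+1} = y_n + (h/6)·(k1 + 2k2 + 2k3 + k4).
s=0.000000, y=-1.580000:
  k1 = f(0.000000, -1.580000) = 2.575400
  k2 = f(0.075000, -1.386845) = 2.254876
  k3 = f(0.075000, -1.410884) = 2.294060
  k4 = f(0.150000, -1.235891) = 1.991777
  y ← -1.580000 + (0.15/6)·(k1 + 2k2 + 2k3 + k4) = -1.238374
s=0.150000, y=-1.238374:
  k1 = f(0.150000, -1.238374) = 1.995824
  k2 = f(0.225000, -1.088687) = 1.723428
  k3 = f(0.225000, -1.109117) = 1.756729
  k4 = f(0.300000, -0.974864) = 1.498129
  y ← -1.238374 + (0.15/6)·(k1 + 2k2 + 2k3 + k4) = -0.977017
y(0.3) ≈ -0.9770

-0.9770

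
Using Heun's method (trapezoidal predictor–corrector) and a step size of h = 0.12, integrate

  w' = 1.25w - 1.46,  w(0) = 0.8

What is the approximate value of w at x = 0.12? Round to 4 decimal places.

0.7407

Heun: k1 = f(x_n, w_n); k2 = f(x_n + h, w_n + h·k1); w_{n+1} = w_n + (h/2)·(k1 + k2).
x=0.000000, w=0.800000:
  k1 = f(0.000000, 0.800000) = -0.460000
  k2 = f(0.120000, 0.744800) = -0.529000
  w ← 0.800000 + (0.12/2)·(-0.460000 + (-0.529000)) = 0.740660
w(0.12) ≈ 0.7407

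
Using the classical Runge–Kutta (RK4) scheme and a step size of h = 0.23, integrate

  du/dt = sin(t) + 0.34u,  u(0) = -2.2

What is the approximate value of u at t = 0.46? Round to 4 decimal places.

-2.4628

RK4: k1 = f(t_n, u_n); k2 = f(t_n + h/2, u_n + (h/2)·k1); k3 = f(t_n + h/2, u_n + (h/2)·k2); k4 = f(t_n + h, u_n + h·k3); u_{n+1} = u_n + (h/6)·(k1 + 2k2 + 2k3 + k4).
t=0.000000, u=-2.200000:
  k1 = f(0.000000, -2.200000) = -0.748000
  k2 = f(0.115000, -2.286020) = -0.662500
  k3 = f(0.115000, -2.276188) = -0.659157
  k4 = f(0.230000, -2.351606) = -0.571569
  u ← -2.200000 + (0.23/6)·(k1 + 2k2 + 2k3 + k4) = -2.351911
t=0.230000, u=-2.351911:
  k1 = f(0.230000, -2.351911) = -0.571672
  k2 = f(0.345000, -2.417653) = -0.483805
  k3 = f(0.345000, -2.407548) = -0.480370
  k4 = f(0.460000, -2.462396) = -0.393266
  u ← -2.351911 + (0.23/6)·(k1 + 2k2 + 2k3 + k4) = -2.462820
u(0.46) ≈ -2.4628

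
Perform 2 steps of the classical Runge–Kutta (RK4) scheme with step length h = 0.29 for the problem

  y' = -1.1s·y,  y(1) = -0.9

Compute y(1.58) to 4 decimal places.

RK4: k1 = f(s_n, y_n); k2 = f(s_n + h/2, y_n + (h/2)·k1); k3 = f(s_n + h/2, y_n + (h/2)·k2); k4 = f(s_n + h, y_n + h·k3); y_{n+1} = y_n + (h/6)·(k1 + 2k2 + 2k3 + k4).
s=1.000000, y=-0.900000:
  k1 = f(1.000000, -0.900000) = 0.990000
  k2 = f(1.145000, -0.756450) = 0.952749
  k3 = f(1.145000, -0.761851) = 0.959552
  k4 = f(1.290000, -0.621730) = 0.882235
  y ← -0.900000 + (0.29/6)·(k1 + 2k2 + 2k3 + k4) = -0.624653
s=1.290000, y=-0.624653:
  k1 = f(1.290000, -0.624653) = 0.886382
  k2 = f(1.435000, -0.496127) = 0.783137
  k3 = f(1.435000, -0.511098) = 0.806768
  k4 = f(1.580000, -0.390690) = 0.679019
  y ← -0.624653 + (0.29/6)·(k1 + 2k2 + 2k3 + k4) = -0.395301
y(1.58) ≈ -0.3953

-0.3953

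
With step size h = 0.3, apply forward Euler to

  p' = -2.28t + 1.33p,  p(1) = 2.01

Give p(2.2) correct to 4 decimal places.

Euler: p_{n+1} = p_n + h·f(t_n, p_n).
t=1.000000, p=2.010000: f=0.393300 → p ← 2.010000 + 0.3·0.393300 = 2.127990
t=1.300000, p=2.127990: f=-0.133773 → p ← 2.127990 + 0.3·(-0.133773) = 2.087858
t=1.600000, p=2.087858: f=-0.871149 → p ← 2.087858 + 0.3·(-0.871149) = 1.826513
t=1.900000, p=1.826513: f=-1.902737 → p ← 1.826513 + 0.3·(-1.902737) = 1.255692
p(2.2) ≈ 1.2557

1.2557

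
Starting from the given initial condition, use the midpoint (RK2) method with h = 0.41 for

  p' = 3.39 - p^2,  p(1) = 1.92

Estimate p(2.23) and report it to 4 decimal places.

Midpoint: k1 = f(x_n, p_n); k2 = f(x_n + h/2, p_n + (h/2)·k1); p_{n+1} = p_n + h·k2.
x=1.000000, p=1.920000:
  k1 = f(1.000000, 1.920000) = -0.296400
  k2 = f(1.205000, 1.859238) = -0.066766
  p ← 1.920000 + 0.41·(-0.066766) = 1.892626
x=1.410000, p=1.892626:
  k1 = f(1.410000, 1.892626) = -0.192033
  k2 = f(1.615000, 1.853259) = -0.044570
  p ← 1.892626 + 0.41·(-0.044570) = 1.874352
x=1.820000, p=1.874352:
  k1 = f(1.820000, 1.874352) = -0.123197
  k2 = f(2.025000, 1.849097) = -0.029160
  p ← 1.874352 + 0.41·(-0.029160) = 1.862397
p(2.23) ≈ 1.8624

1.8624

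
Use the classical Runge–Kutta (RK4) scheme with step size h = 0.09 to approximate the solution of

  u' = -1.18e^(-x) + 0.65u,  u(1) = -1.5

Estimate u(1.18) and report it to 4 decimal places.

RK4: k1 = f(x_n, u_n); k2 = f(x_n + h/2, u_n + (h/2)·k1); k3 = f(x_n + h/2, u_n + (h/2)·k2); k4 = f(x_n + h, u_n + h·k3); u_{n+1} = u_n + (h/6)·(k1 + 2k2 + 2k3 + k4).
x=1.000000, u=-1.500000:
  k1 = f(1.000000, -1.500000) = -1.409098
  k2 = f(1.045000, -1.563409) = -1.431212
  k3 = f(1.045000, -1.564405) = -1.431859
  k4 = f(1.090000, -1.628867) = -1.455499
  u ← -1.500000 + (0.09/6)·(k1 + 2k2 + 2k3 + k4) = -1.628861
x=1.090000, u=-1.628861:
  k1 = f(1.090000, -1.628861) = -1.455495
  k2 = f(1.135000, -1.694358) = -1.480611
  k3 = f(1.135000, -1.695489) = -1.481346
  k4 = f(1.180000, -1.762182) = -1.508007
  u ← -1.628861 + (0.09/6)·(k1 + 2k2 + 2k3 + k4) = -1.762172
u(1.18) ≈ -1.7622

-1.7622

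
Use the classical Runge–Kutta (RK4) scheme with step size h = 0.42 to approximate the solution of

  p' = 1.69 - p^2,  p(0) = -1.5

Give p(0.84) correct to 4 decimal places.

-5.2921

RK4: k1 = f(t_n, p_n); k2 = f(t_n + h/2, p_n + (h/2)·k1); k3 = f(t_n + h/2, p_n + (h/2)·k2); k4 = f(t_n + h, p_n + h·k3); p_{n+1} = p_n + (h/6)·(k1 + 2k2 + 2k3 + k4).
t=0.000000, p=-1.500000:
  k1 = f(0.000000, -1.500000) = -0.560000
  k2 = f(0.210000, -1.617600) = -0.926630
  k3 = f(0.210000, -1.694592) = -1.181643
  k4 = f(0.420000, -1.996290) = -2.295174
  p ← -1.500000 + (0.42/6)·(k1 + 2k2 + 2k3 + k4) = -1.995020
t=0.420000, p=-1.995020:
  k1 = f(0.420000, -1.995020) = -2.290106
  k2 = f(0.630000, -2.475943) = -4.440292
  k3 = f(0.630000, -2.927482) = -6.880149
  k4 = f(0.840000, -4.884683) = -22.170126
  p ← -1.995020 + (0.42/6)·(k1 + 2k2 + 2k3 + k4) = -5.292098
p(0.84) ≈ -5.2921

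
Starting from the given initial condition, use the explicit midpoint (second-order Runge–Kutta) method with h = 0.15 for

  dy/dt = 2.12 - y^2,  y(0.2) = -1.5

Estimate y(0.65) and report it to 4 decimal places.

-1.6201

Midpoint: k1 = f(t_n, y_n); k2 = f(t_n + h/2, y_n + (h/2)·k1); y_{n+1} = y_n + h·k2.
t=0.200000, y=-1.500000:
  k1 = f(0.200000, -1.500000) = -0.130000
  k2 = f(0.275000, -1.509750) = -0.159345
  y ← -1.500000 + 0.15·(-0.159345) = -1.523902
t=0.350000, y=-1.523902:
  k1 = f(0.350000, -1.523902) = -0.202277
  k2 = f(0.425000, -1.539073) = -0.248744
  y ← -1.523902 + 0.15·(-0.248744) = -1.561213
t=0.500000, y=-1.561213:
  k1 = f(0.500000, -1.561213) = -0.317387
  k2 = f(0.575000, -1.585017) = -0.392280
  y ← -1.561213 + 0.15·(-0.392280) = -1.620055
y(0.65) ≈ -1.6201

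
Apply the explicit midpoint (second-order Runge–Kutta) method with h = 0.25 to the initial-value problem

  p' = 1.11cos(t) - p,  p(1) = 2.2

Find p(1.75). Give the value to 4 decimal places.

1.1268

Midpoint: k1 = f(t_n, p_n); k2 = f(t_n + h/2, p_n + (h/2)·k1); p_{n+1} = p_n + h·k2.
t=1.000000, p=2.200000:
  k1 = f(1.000000, 2.200000) = -1.600264
  k2 = f(1.125000, 1.999967) = -1.521361
  p ← 2.200000 + 0.25·(-1.521361) = 1.819660
t=1.250000, p=1.819660:
  k1 = f(1.250000, 1.819660) = -1.469652
  k2 = f(1.375000, 1.635953) = -1.420005
  p ← 1.819660 + 0.25·(-1.420005) = 1.464658
t=1.500000, p=1.464658:
  k1 = f(1.500000, 1.464658) = -1.386140
  k2 = f(1.625000, 1.291391) = -1.351528
  p ← 1.464658 + 0.25·(-1.351528) = 1.126777
p(1.75) ≈ 1.1268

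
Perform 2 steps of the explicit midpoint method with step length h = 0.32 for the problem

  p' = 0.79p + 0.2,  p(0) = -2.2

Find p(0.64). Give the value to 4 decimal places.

Midpoint: k1 = f(t_n, p_n); k2 = f(t_n + h/2, p_n + (h/2)·k1); p_{n+1} = p_n + h·k2.
t=0.000000, p=-2.200000:
  k1 = f(0.000000, -2.200000) = -1.538000
  k2 = f(0.160000, -2.446080) = -1.732403
  p ← -2.200000 + 0.32·(-1.732403) = -2.754369
t=0.320000, p=-2.754369:
  k1 = f(0.320000, -2.754369) = -1.975952
  k2 = f(0.480000, -3.070521) = -2.225712
  p ← -2.754369 + 0.32·(-2.225712) = -3.466597
p(0.64) ≈ -3.4666

-3.4666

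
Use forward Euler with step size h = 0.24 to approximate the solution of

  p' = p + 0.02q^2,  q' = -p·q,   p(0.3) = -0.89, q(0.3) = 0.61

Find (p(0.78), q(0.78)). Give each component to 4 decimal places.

-1.3636, 0.9361

Euler on (p,q): p_{n+1} = p_n + h·p', q_{n+1} = q_n + h·q'.
0.300000: (-0.890000, 0.610000); f=(-0.882558, 0.542900) → (-1.101814, 0.740296)
0.540000: (-1.101814, 0.740296); f=(-1.090853, 0.815668) → (-1.363619, 0.936056)
(p(0.78), q(0.78)) ≈ (-1.3636, 0.9361)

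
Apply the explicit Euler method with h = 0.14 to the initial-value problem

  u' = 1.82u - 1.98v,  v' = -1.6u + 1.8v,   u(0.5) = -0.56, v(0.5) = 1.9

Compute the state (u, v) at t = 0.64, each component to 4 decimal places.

-1.2294, 2.5042

Euler on (u,v): u_{n+1} = u_n + h·u', v_{n+1} = v_n + h·v'.
0.500000: (-0.560000, 1.900000); f=(-4.781200, 4.316000) → (-1.229368, 2.504240)
(u(0.64), v(0.64)) ≈ (-1.2294, 2.5042)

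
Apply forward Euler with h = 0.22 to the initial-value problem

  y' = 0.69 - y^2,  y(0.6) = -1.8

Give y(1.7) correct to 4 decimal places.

Euler: y_{n+1} = y_n + h·f(x_n, y_n).
x=0.600000, y=-1.800000: f=-2.550000 → y ← -1.800000 + 0.22·(-2.550000) = -2.361000
x=0.820000, y=-2.361000: f=-4.884321 → y ← -2.361000 + 0.22·(-4.884321) = -3.435551
x=1.040000, y=-3.435551: f=-11.113008 → y ← -3.435551 + 0.22·(-11.113008) = -5.880412
x=1.260000, y=-5.880412: f=-33.889250 → y ← -5.880412 + 0.22·(-33.889250) = -13.336047
x=1.480000, y=-13.336047: f=-177.160160 → y ← -13.336047 + 0.22·(-177.160160) = -52.311282
y(1.7) ≈ -52.3113

-52.3113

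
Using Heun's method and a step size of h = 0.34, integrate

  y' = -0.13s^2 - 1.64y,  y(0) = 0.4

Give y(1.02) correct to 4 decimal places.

0.0503

Heun: k1 = f(s_n, y_n); k2 = f(s_n + h, y_n + h·k1); y_{n+1} = y_n + (h/2)·(k1 + k2).
s=0.000000, y=0.400000:
  k1 = f(0.000000, 0.400000) = -0.656000
  k2 = f(0.340000, 0.176960) = -0.305242
  y ← 0.400000 + (0.34/2)·(-0.656000 + (-0.305242)) = 0.236589
s=0.340000, y=0.236589:
  k1 = f(0.340000, 0.236589) = -0.403034
  k2 = f(0.680000, 0.099557) = -0.223386
  y ← 0.236589 + (0.34/2)·(-0.403034 + (-0.223386)) = 0.130097
s=0.680000, y=0.130097:
  k1 = f(0.680000, 0.130097) = -0.273472
  k2 = f(1.020000, 0.037117) = -0.196124
  y ← 0.130097 + (0.34/2)·(-0.273472 + (-0.196124)) = 0.050266
y(1.02) ≈ 0.0503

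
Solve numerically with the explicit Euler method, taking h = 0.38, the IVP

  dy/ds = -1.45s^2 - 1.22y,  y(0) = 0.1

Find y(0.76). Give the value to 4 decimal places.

-0.0508

Euler: y_{n+1} = y_n + h·f(s_n, y_n).
s=0.000000, y=0.100000: f=-0.122000 → y ← 0.100000 + 0.38·(-0.122000) = 0.053640
s=0.380000, y=0.053640: f=-0.274821 → y ← 0.053640 + 0.38·(-0.274821) = -0.050792
y(0.76) ≈ -0.0508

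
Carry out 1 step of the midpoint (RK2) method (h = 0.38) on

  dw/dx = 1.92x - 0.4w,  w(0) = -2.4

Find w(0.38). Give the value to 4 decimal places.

-1.9243

Midpoint: k1 = f(x_n, w_n); k2 = f(x_n + h/2, w_n + (h/2)·k1); w_{n+1} = w_n + h·k2.
x=0.000000, w=-2.400000:
  k1 = f(0.000000, -2.400000) = 0.960000
  k2 = f(0.190000, -2.217600) = 1.251840
  w ← -2.400000 + 0.38·1.251840 = -1.924301
w(0.38) ≈ -1.9243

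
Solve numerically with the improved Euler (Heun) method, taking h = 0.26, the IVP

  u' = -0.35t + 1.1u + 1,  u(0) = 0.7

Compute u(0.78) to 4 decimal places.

2.7118

Heun: k1 = f(t_n, u_n); k2 = f(t_n + h, u_n + h·k1); u_{n+1} = u_n + (h/2)·(k1 + k2).
t=0.000000, u=0.700000:
  k1 = f(0.000000, 0.700000) = 1.770000
  k2 = f(0.260000, 1.160200) = 2.185220
  u ← 0.700000 + (0.26/2)·(1.770000 + 2.185220) = 1.214179
t=0.260000, u=1.214179:
  k1 = f(0.260000, 1.214179) = 2.244596
  k2 = f(0.520000, 1.797774) = 2.795551
  u ← 1.214179 + (0.26/2)·(2.244596 + 2.795551) = 1.869398
t=0.520000, u=1.869398:
  k1 = f(0.520000, 1.869398) = 2.874338
  k2 = f(0.780000, 2.616726) = 3.605398
  u ← 1.869398 + (0.26/2)·(2.874338 + 3.605398) = 2.711763
u(0.78) ≈ 2.7118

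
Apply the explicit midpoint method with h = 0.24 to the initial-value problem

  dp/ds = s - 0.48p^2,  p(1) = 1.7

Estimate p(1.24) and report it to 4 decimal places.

Midpoint: k1 = f(s_n, p_n); k2 = f(s_n + h/2, p_n + (h/2)·k1); p_{n+1} = p_n + h·k2.
s=1.000000, p=1.700000:
  k1 = f(1.000000, 1.700000) = -0.387200
  k2 = f(1.120000, 1.653536) = -0.192407
  p ← 1.700000 + 0.24·(-0.192407) = 1.653822
p(1.24) ≈ 1.6538

1.6538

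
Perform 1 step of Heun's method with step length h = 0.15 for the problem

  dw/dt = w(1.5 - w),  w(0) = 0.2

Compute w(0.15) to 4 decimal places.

Heun: k1 = f(t_n, w_n); k2 = f(t_n + h, w_n + h·k1); w_{n+1} = w_n + (h/2)·(k1 + k2).
t=0.000000, w=0.200000:
  k1 = f(0.000000, 0.200000) = 0.260000
  k2 = f(0.150000, 0.239000) = 0.301379
  w ← 0.200000 + (0.15/2)·(0.260000 + 0.301379) = 0.242103
w(0.15) ≈ 0.2421

0.2421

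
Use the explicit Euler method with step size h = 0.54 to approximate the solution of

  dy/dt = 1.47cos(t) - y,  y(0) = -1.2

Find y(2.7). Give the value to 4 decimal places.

Euler: y_{n+1} = y_n + h·f(t_n, y_n).
t=0.000000, y=-1.200000: f=2.670000 → y ← -1.200000 + 0.54·2.670000 = 0.241800
t=0.540000, y=0.241800: f=1.019032 → y ← 0.241800 + 0.54·1.019032 = 0.792077
t=1.080000, y=0.792077: f=-0.099224 → y ← 0.792077 + 0.54·(-0.099224) = 0.738496
t=1.620000, y=0.738496: f=-0.810796 → y ← 0.738496 + 0.54·(-0.810796) = 0.300666
t=2.160000, y=0.300666: f=-1.117544 → y ← 0.300666 + 0.54·(-1.117544) = -0.302808
y(2.7) ≈ -0.3028

-0.3028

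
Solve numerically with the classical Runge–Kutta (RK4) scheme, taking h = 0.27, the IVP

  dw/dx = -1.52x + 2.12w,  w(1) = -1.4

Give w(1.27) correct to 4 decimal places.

-3.1017

RK4: k1 = f(x_n, w_n); k2 = f(x_n + h/2, w_n + (h/2)·k1); k3 = f(x_n + h/2, w_n + (h/2)·k2); k4 = f(x_n + h, w_n + h·k3); w_{n+1} = w_n + (h/6)·(k1 + 2k2 + 2k3 + k4).
x=1.000000, w=-1.400000:
  k1 = f(1.000000, -1.400000) = -4.488000
  k2 = f(1.135000, -2.005880) = -5.977666
  k3 = f(1.135000, -2.206985) = -6.404008
  k4 = f(1.270000, -3.129082) = -8.564054
  w ← -1.400000 + (0.27/6)·(k1 + 2k2 + 2k3 + k4) = -3.101693
w(1.27) ≈ -3.1017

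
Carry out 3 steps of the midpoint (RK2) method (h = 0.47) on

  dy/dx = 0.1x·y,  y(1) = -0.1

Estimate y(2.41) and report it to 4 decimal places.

-0.1270

Midpoint: k1 = f(x_n, y_n); k2 = f(x_n + h/2, y_n + (h/2)·k1); y_{n+1} = y_n + h·k2.
x=1.000000, y=-0.100000:
  k1 = f(1.000000, -0.100000) = -0.010000
  k2 = f(1.235000, -0.102350) = -0.012640
  y ← -0.100000 + 0.47·(-0.012640) = -0.105941
x=1.470000, y=-0.105941:
  k1 = f(1.470000, -0.105941) = -0.015573
  k2 = f(1.705000, -0.109601) = -0.018687
  y ← -0.105941 + 0.47·(-0.018687) = -0.114724
x=1.940000, y=-0.114724:
  k1 = f(1.940000, -0.114724) = -0.022256
  k2 = f(2.175000, -0.119954) = -0.026090
  y ← -0.114724 + 0.47·(-0.026090) = -0.126986
y(2.41) ≈ -0.1270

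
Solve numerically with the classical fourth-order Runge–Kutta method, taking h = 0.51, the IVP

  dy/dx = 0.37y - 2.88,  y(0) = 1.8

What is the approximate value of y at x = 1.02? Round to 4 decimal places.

RK4: k1 = f(x_n, y_n); k2 = f(x_n + h/2, y_n + (h/2)·k1); k3 = f(x_n + h/2, y_n + (h/2)·k2); k4 = f(x_n + h, y_n + h·k3); y_{n+1} = y_n + (h/6)·(k1 + 2k2 + 2k3 + k4).
x=0.000000, y=1.800000:
  k1 = f(0.000000, 1.800000) = -2.214000
  k2 = f(0.255000, 1.235430) = -2.422891
  k3 = f(0.255000, 1.182163) = -2.442600
  k4 = f(0.510000, 0.554274) = -2.674919
  y ← 1.800000 + (0.51/6)·(k1 + 2k2 + 2k3 + k4) = 0.557309
x=0.510000, y=0.557309:
  k1 = f(0.510000, 0.557309) = -2.673796
  k2 = f(0.765000, -0.124509) = -2.926068
  k3 = f(0.765000, -0.188839) = -2.949870
  k4 = f(1.020000, -0.947125) = -3.230436
  y ← 0.557309 + (0.51/6)·(k1 + 2k2 + 2k3 + k4) = -0.943461
y(1.02) ≈ -0.9435

-0.9435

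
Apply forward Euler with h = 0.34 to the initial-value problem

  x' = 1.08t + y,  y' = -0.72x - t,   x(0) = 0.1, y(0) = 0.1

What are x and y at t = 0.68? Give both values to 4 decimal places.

0.2845, -0.0729

Euler on (x,y): x_{n+1} = x_n + h·x', y_{n+1} = y_n + h·y'.
0.000000: (0.100000, 0.100000); f=(0.100000, -0.072000) → (0.134000, 0.075520)
0.340000: (0.134000, 0.075520); f=(0.442720, -0.436480) → (0.284525, -0.072883)
(x(0.68), y(0.68)) ≈ (0.2845, -0.0729)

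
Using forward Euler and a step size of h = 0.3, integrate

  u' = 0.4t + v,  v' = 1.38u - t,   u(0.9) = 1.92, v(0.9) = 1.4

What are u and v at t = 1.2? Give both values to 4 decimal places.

2.4480, 1.9249

Euler on (u,v): u_{n+1} = u_n + h·u', v_{n+1} = v_n + h·v'.
0.900000: (1.920000, 1.400000); f=(1.760000, 1.749600) → (2.448000, 1.924880)
(u(1.2), v(1.2)) ≈ (2.4480, 1.9249)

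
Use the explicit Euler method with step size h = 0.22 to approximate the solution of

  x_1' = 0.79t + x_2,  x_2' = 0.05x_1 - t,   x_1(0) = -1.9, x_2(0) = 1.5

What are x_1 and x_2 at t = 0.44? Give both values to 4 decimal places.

-1.2064, 1.4134

Euler on (x_1,x_2): x_1_{n+1} = x_1_n + h·x_1', x_2_{n+1} = x_2_n + h·x_2'.
0.000000: (-1.900000, 1.500000); f=(1.500000, -0.095000) → (-1.570000, 1.479100)
0.220000: (-1.570000, 1.479100); f=(1.652900, -0.298500) → (-1.206362, 1.413430)
(x_1(0.44), x_2(0.44)) ≈ (-1.2064, 1.4134)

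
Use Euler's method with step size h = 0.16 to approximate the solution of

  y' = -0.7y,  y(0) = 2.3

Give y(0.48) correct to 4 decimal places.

1.6105

Euler: y_{n+1} = y_n + h·f(x_n, y_n).
x=0.000000, y=2.300000: f=-1.610000 → y ← 2.300000 + 0.16·(-1.610000) = 2.042400
x=0.160000, y=2.042400: f=-1.429680 → y ← 2.042400 + 0.16·(-1.429680) = 1.813651
x=0.320000, y=1.813651: f=-1.269556 → y ← 1.813651 + 0.16·(-1.269556) = 1.610522
y(0.48) ≈ 1.6105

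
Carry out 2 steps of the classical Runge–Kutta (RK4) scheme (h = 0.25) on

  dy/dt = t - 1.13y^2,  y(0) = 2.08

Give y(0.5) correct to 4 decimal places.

RK4: k1 = f(t_n, y_n); k2 = f(t_n + h/2, y_n + (h/2)·k1); k3 = f(t_n + h/2, y_n + (h/2)·k2); k4 = f(t_n + h, y_n + h·k3); y_{n+1} = y_n + (h/6)·(k1 + 2k2 + 2k3 + k4).
t=0.000000, y=2.080000:
  k1 = f(0.000000, 2.080000) = -4.888832
  k2 = f(0.125000, 1.468896) = -2.313151
  k3 = f(0.125000, 1.790856) = -3.499097
  k4 = f(0.250000, 1.205226) = -1.391403
  y ← 2.080000 + (0.25/6)·(k1 + 2k2 + 2k3 + k4) = 1.333970
t=0.250000, y=1.333970:
  k1 = f(0.250000, 1.333970) = -1.760806
  k2 = f(0.375000, 1.113869) = -1.026995
  k3 = f(0.375000, 1.205595) = -1.267409
  k4 = f(0.500000, 1.017117) = -0.669016
  y ← 1.333970 + (0.25/6)·(k1 + 2k2 + 2k3 + k4) = 1.041527
y(0.5) ≈ 1.0415

1.0415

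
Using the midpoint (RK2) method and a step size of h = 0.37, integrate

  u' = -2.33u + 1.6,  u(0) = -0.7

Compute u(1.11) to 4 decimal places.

0.5033

Midpoint: k1 = f(x_n, u_n); k2 = f(x_n + h/2, u_n + (h/2)·k1); u_{n+1} = u_n + h·k2.
x=0.000000, u=-0.700000:
  k1 = f(0.000000, -0.700000) = 3.231000
  k2 = f(0.185000, -0.102265) = 1.838277
  u ← -0.700000 + 0.37·1.838277 = -0.019837
x=0.370000, u=-0.019837:
  k1 = f(0.370000, -0.019837) = 1.646221
  k2 = f(0.555000, 0.284714) = 0.936617
  u ← -0.019837 + 0.37·0.936617 = 0.326711
x=0.740000, u=0.326711:
  k1 = f(0.740000, 0.326711) = 0.838763
  k2 = f(0.925000, 0.481882) = 0.477214
  u ← 0.326711 + 0.37·0.477214 = 0.503280
u(1.11) ≈ 0.5033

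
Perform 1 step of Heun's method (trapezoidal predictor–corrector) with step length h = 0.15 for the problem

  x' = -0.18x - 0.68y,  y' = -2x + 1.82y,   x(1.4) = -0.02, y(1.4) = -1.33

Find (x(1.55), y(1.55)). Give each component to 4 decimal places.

0.1326, -1.7563

Heun on (x,y): k1 = f(t_n, state_n); k2 = f(t_n + h, state_n + h·k1); state_{n+1} = state_n + (h/2)·(k1 + k2).
1.400000: (-0.020000, -1.330000)
  k1 = (0.908000, -2.380600)
  predictor → (0.116200, -1.687090)
  k2 = (1.126305, -3.302904)
  → (0.132573, -1.756263)
(x(1.55), y(1.55)) ≈ (0.1326, -1.7563)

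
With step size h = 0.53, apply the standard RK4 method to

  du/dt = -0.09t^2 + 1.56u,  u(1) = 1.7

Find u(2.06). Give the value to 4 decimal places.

RK4: k1 = f(t_n, u_n); k2 = f(t_n + h/2, u_n + (h/2)·k1); k3 = f(t_n + h/2, u_n + (h/2)·k2); k4 = f(t_n + h, u_n + h·k3); u_{n+1} = u_n + (h/6)·(k1 + 2k2 + 2k3 + k4).
t=1.000000, u=1.700000:
  k1 = f(1.000000, 1.700000) = 2.562000
  k2 = f(1.265000, 2.378930) = 3.567111
  k3 = f(1.265000, 2.645284) = 3.982623
  k4 = f(1.530000, 3.810790) = 5.734152
  u ← 1.700000 + (0.53/6)·(k1 + 2k2 + 2k3 + k4) = 3.766613
t=1.530000, u=3.766613:
  k1 = f(1.530000, 3.766613) = 5.665235
  k2 = f(1.795000, 5.267900) = 7.927942
  k3 = f(1.795000, 5.867518) = 8.863346
  k4 = f(2.060000, 8.464186) = 12.822206
  u ← 3.766613 + (0.53/6)·(k1 + 2k2 + 2k3 + k4) = 8.366131
u(2.06) ≈ 8.3661

8.3661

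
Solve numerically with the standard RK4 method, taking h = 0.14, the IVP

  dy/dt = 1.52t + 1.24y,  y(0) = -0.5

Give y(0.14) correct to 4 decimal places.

RK4: k1 = f(t_n, y_n); k2 = f(t_n + h/2, y_n + (h/2)·k1); k3 = f(t_n + h/2, y_n + (h/2)·k2); k4 = f(t_n + h, y_n + h·k3); y_{n+1} = y_n + (h/6)·(k1 + 2k2 + 2k3 + k4).
t=0.000000, y=-0.500000:
  k1 = f(0.000000, -0.500000) = -0.620000
  k2 = f(0.070000, -0.543400) = -0.567416
  k3 = f(0.070000, -0.539719) = -0.562852
  k4 = f(0.140000, -0.578799) = -0.504911
  y ← -0.500000 + (0.14/6)·(k1 + 2k2 + 2k3 + k4) = -0.578994
y(0.14) ≈ -0.5790

-0.5790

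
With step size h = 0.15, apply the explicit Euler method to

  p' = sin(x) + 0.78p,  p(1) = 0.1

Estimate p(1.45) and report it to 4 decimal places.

Euler: p_{n+1} = p_n + h·f(x_n, p_n).
x=1.000000, p=0.100000: f=0.919471 → p ← 0.100000 + 0.15·0.919471 = 0.237921
x=1.150000, p=0.237921: f=1.098342 → p ← 0.237921 + 0.15·1.098342 = 0.402672
x=1.300000, p=0.402672: f=1.277642 → p ← 0.402672 + 0.15·1.277642 = 0.594318
p(1.45) ≈ 0.5943

0.5943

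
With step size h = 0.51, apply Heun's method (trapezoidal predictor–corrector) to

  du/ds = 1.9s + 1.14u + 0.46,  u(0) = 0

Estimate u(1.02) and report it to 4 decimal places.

Heun: k1 = f(s_n, u_n); k2 = f(s_n + h, u_n + h·k1); u_{n+1} = u_n + (h/2)·(k1 + k2).
s=0.000000, u=0.000000:
  k1 = f(0.000000, 0.000000) = 0.460000
  k2 = f(0.510000, 0.234600) = 1.696444
  u ← 0.000000 + (0.51/2)·(0.460000 + 1.696444) = 0.549893
s=0.510000, u=0.549893:
  k1 = f(0.510000, 0.549893) = 2.055878
  k2 = f(1.020000, 1.598391) = 4.220166
  u ← 0.549893 + (0.51/2)·(2.055878 + 4.220166) = 2.150284
u(1.02) ≈ 2.1503

2.1503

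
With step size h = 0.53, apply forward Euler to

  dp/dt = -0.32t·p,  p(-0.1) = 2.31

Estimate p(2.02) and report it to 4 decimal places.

Euler: p_{n+1} = p_n + h·f(t_n, p_n).
t=-0.100000, p=2.310000: f=0.073920 → p ← 2.310000 + 0.53·0.073920 = 2.349178
t=0.430000, p=2.349178: f=-0.323247 → p ← 2.349178 + 0.53·(-0.323247) = 2.177857
t=0.960000, p=2.177857: f=-0.669038 → p ← 2.177857 + 0.53·(-0.669038) = 1.823267
t=1.490000, p=1.823267: f=-0.869334 → p ← 1.823267 + 0.53·(-0.869334) = 1.362520
p(2.02) ≈ 1.3625

1.3625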